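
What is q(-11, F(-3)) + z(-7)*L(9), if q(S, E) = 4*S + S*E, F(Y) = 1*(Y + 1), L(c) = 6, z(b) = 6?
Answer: 14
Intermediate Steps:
F(Y) = 1 + Y (F(Y) = 1*(1 + Y) = 1 + Y)
q(S, E) = 4*S + E*S
q(-11, F(-3)) + z(-7)*L(9) = -11*(4 + (1 - 3)) + 6*6 = -11*(4 - 2) + 36 = -11*2 + 36 = -22 + 36 = 14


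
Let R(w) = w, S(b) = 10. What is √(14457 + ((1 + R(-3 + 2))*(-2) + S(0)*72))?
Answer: √15177 ≈ 123.19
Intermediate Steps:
√(14457 + ((1 + R(-3 + 2))*(-2) + S(0)*72)) = √(14457 + ((1 + (-3 + 2))*(-2) + 10*72)) = √(14457 + ((1 - 1)*(-2) + 720)) = √(14457 + (0*(-2) + 720)) = √(14457 + (0 + 720)) = √(14457 + 720) = √15177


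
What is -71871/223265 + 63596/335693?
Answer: -9927830663/74948497645 ≈ -0.13246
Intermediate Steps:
-71871/223265 + 63596/335693 = -9927830663/74948497645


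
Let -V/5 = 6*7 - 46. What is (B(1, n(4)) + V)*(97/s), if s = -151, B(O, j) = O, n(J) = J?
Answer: -2037/151 ≈ -13.490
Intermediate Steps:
V = 20 (V = -5*(6*7 - 46) = -5*(42 - 46) = -5*(-4) = 20)
(B(1, n(4)) + V)*(97/s) = (1 + 20)*(97/(-151)) = 21*(97*(-1/151)) = 21*(-97/151) = -2037/151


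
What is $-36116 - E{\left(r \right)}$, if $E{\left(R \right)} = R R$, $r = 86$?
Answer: $-43512$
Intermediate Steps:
$E{\left(R \right)} = R^{2}$
$-36116 - E{\left(r \right)} = -36116 - 86^{2} = -36116 - 7396 = -43512$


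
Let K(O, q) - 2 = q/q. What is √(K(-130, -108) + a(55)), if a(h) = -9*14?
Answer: I*√123 ≈ 11.091*I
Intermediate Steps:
K(O, q) = 3 (K(O, q) = 2 + q/q = 2 + 1 = 3)
a(h) = -126
√(K(-130, -108) + a(55)) = √(3 - 126) = √(-123) = I*√123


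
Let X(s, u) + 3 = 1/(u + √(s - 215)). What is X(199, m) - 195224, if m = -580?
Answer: -16419371753/84104 - I/84104 ≈ -1.9523e+5 - 1.189e-5*I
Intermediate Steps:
X(s, u) = -3 + 1/(u + √(-215 + s)) (X(s, u) = -3 + 1/(u + √(s - 215)) = -3 + 1/(u + √(-215 + s)))
X(199, m) - 195224 = (1 - 3*(-580) - 3*√(-215 + 199))/(-580 + √(-215 + 199)) - 195224 = (1 + 1740 - 12*I)/(-580 + √(-16)) - 195224 = (1 + 1740 - 12*I)/(-580 + 4*I) - 195224 = ((-580 - 4*I)/336416)*(1 + 1740 - 12*I) - 195224 = ((-580 - 4*I)/336416)*(1741 - 12*I) - 195224 = (-580 - 4*I)*(1741 - 12*I)/336416 - 195224 = -195224 + (-580 - 4*I)*(1741 - 12*I)/336416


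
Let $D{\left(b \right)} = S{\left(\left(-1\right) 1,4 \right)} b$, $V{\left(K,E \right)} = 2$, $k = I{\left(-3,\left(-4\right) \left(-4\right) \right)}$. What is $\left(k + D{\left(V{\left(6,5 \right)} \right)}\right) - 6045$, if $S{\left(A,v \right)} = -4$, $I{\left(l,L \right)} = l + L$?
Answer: $-6040$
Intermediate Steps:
$I{\left(l,L \right)} = L + l$
$k = 13$ ($k = \left(-4\right) \left(-4\right) - 3 = 16 - 3 = 13$)
$D{\left(b \right)} = - 4 b$
$\left(k + D{\left(V{\left(6,5 \right)} \right)}\right) - 6045 = \left(13 - 8\right) - 6045 = 5 - 6045 = -6040$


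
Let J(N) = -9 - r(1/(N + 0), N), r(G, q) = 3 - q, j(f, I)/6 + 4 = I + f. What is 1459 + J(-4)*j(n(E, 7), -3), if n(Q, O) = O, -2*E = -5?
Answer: 1459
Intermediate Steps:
E = 5/2 (E = -½*(-5) = 5/2 ≈ 2.5000)
j(f, I) = -24 + 6*I + 6*f (j(f, I) = -24 + 6*(I + f) = -24 + (6*I + 6*f) = -24 + 6*I + 6*f)
J(N) = -12 + N (J(N) = -9 - (3 - N) = -9 + (-3 + N) = -12 + N)
1459 + J(-4)*j(n(E, 7), -3) = 1459 + (-12 - 4)*(-24 + 6*(-3) + 6*7) = 1459 - 16*(-24 - 18 + 42) = 1459 - 16*0 = 1459 + 0 = 1459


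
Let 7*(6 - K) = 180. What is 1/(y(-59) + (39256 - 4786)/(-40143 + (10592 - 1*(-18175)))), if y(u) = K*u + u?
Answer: 4424/4871323 ≈ 0.00090817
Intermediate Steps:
K = -138/7 (K = 6 - 1/7*180 = 6 - 180/7 = -138/7 ≈ -19.714)
y(u) = -131*u/7 (y(u) = -138*u/7 + u = -131*u/7)
1/(y(-59) + (39256 - 4786)/(-40143 + (10592 - 1*(-18175)))) = 1/(-131/7*(-59) + (39256 - 4786)/(-40143 + (10592 - 1*(-18175)))) = 1/(7729/7 + 34470/(-40143 + (10592 + 18175))) = 1/(7729/7 + 34470/(-40143 + 28767)) = 1/(7729/7 + 34470/(-11376)) = 1/(7729/7 + 34470*(-1/11376)) = 1/(7729/7 - 1915/632) = 1/(4871323/4424) = 4424/4871323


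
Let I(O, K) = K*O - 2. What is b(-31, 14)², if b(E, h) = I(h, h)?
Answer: 37636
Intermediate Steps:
I(O, K) = -2 + K*O
b(E, h) = -2 + h² (b(E, h) = -2 + h*h = -2 + h²)
b(-31, 14)² = (-2 + 14²)² = (-2 + 196)² = 194² = 37636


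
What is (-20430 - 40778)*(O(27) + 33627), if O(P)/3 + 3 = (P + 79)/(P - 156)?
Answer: -88474205344/43 ≈ -2.0575e+9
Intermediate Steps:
O(P) = -9 + 3*(79 + P)/(-156 + P) (O(P) = -9 + 3*((P + 79)/(P - 156)) = -9 + 3*((79 + P)/(-156 + P)) = -9 + 3*(79 + P)/(-156 + P))
(-20430 - 40778)*(O(27) + 33627) = (-20430 - 40778)*(3*(547 - 2*27)/(-156 + 27) + 33627) = -61208*(3*(547 - 54)/(-129) + 33627) = -61208*(3*(-1/129)*493 + 33627) = -61208*(-493/43 + 33627) = -61208*1445468/43 = -88474205344/43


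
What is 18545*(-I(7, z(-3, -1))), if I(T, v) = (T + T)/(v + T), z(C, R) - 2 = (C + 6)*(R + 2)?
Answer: -129815/6 ≈ -21636.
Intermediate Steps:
z(C, R) = 2 + (2 + R)*(6 + C) (z(C, R) = 2 + (C + 6)*(R + 2) = 2 + (6 + C)*(2 + R) = 2 + (2 + R)*(6 + C))
I(T, v) = 2*T/(T + v) (I(T, v) = (2*T)/(T + v) = 2*T/(T + v))
18545*(-I(7, z(-3, -1))) = 18545*(-2*7/(7 + (14 + 2*(-3) + 6*(-1) - 3*(-1)))) = 18545*(-2*7/(7 + (14 - 6 - 6 + 3))) = 18545*(-2*7/(7 + 5)) = 18545*(-2*7/12) = 18545*(-1*7/6) = 18545*(-7/6) = -129815/6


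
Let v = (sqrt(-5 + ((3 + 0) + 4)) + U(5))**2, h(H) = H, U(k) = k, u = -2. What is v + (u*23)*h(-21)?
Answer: 993 + 10*sqrt(2) ≈ 1007.1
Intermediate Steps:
v = (5 + sqrt(2))**2 (v = (sqrt(-5 + ((3 + 0) + 4)) + 5)**2 = (sqrt(-5 + (3 + 4)) + 5)**2 = (sqrt(-5 + 7) + 5)**2 = (sqrt(2) + 5)**2 = (5 + sqrt(2))**2 ≈ 41.142)
v + (u*23)*h(-21) = (5 + sqrt(2))**2 - 2*23*(-21) = (5 + sqrt(2))**2 - 46*(-21) = (5 + sqrt(2))**2 + 966 = 966 + (5 + sqrt(2))**2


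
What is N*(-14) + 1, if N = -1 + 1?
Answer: 1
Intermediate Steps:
N = 0
N*(-14) + 1 = 0*(-14) + 1 = 0 + 1 = 1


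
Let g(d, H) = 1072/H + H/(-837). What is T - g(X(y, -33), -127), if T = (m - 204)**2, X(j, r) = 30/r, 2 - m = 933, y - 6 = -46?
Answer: 136937910410/106299 ≈ 1.2882e+6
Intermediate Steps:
y = -40 (y = 6 - 46 = -40)
m = -931 (m = 2 - 1*933 = 2 - 933 = -931)
g(d, H) = 1072/H - H/837 (g(d, H) = 1072/H + H*(-1/837) = 1072/H - H/837)
T = 1288225 (T = (-931 - 204)**2 = (-1135)**2 = 1288225)
T - g(X(y, -33), -127) = 1288225 - (1072/(-127) - 1/837*(-127)) = 1288225 - (1072*(-1/127) + 127/837) = 1288225 - (-1072/127 + 127/837) = 1288225 - 1*(-881135/106299) = 1288225 + 881135/106299 = 136937910410/106299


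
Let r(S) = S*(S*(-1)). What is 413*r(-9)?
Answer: -33453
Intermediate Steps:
r(S) = -S**2 (r(S) = S*(-S) = -S**2)
413*r(-9) = 413*(-1*(-9)**2) = 413*(-1*81) = 413*(-81) = -33453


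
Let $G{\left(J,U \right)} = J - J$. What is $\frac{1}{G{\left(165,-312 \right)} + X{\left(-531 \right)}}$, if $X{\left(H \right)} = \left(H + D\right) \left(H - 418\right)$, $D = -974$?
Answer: $\frac{1}{1428245} \approx 7.0016 \cdot 10^{-7}$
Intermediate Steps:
$G{\left(J,U \right)} = 0$
$X{\left(H \right)} = \left(-974 + H\right) \left(-418 + H\right)$ ($X{\left(H \right)} = \left(H - 974\right) \left(H - 418\right) = \left(-974 + H\right) \left(-418 + H\right)$)
$\frac{1}{G{\left(165,-312 \right)} + X{\left(-531 \right)}} = \frac{1}{0 + \left(407132 + \left(-531\right)^{2} - -739152\right)} = \frac{1}{0 + \left(407132 + 281961 + 739152\right)} = \frac{1}{0 + 1428245} = \frac{1}{1428245}$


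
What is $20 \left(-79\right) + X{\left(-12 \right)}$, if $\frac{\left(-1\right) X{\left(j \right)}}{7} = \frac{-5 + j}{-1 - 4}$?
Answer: $- \frac{8019}{5} \approx -1603.8$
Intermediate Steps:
$X{\left(j \right)} = -7 + \frac{7 j}{5}$ ($X{\left(j \right)} = - 7 \frac{-5 + j}{-1 - 4} = - 7 \frac{-5 + j}{-5} = - 7 \left(-5 + j\right) \left(- \frac{1}{5}\right) = - 7 \left(1 - \frac{j}{5}\right) = -7 + \frac{7 j}{5}$)
$20 \left(-79\right) + X{\left(-12 \right)} = 20 \left(-79\right) + \left(-7 + \frac{7}{5} \left(-12\right)\right) = -1580 - \frac{119}{5} = - \frac{8019}{5}$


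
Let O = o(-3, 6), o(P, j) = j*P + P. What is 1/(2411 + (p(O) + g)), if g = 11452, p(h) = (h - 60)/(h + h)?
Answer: 14/194109 ≈ 7.2124e-5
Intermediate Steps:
o(P, j) = P + P*j (o(P, j) = P*j + P = P + P*j)
O = -21 (O = -3*(1 + 6) = -3*7 = -21)
p(h) = (-60 + h)/(2*h) (p(h) = (-60 + h)/((2*h)) = (-60 + h)*(1/(2*h)) = (-60 + h)/(2*h))
1/(2411 + (p(O) + g)) = 1/(2411 + ((½)*(-60 - 21)/(-21) + 11452)) = 1/(2411 + ((½)*(-1/21)*(-81) + 11452)) = 1/(2411 + (27/14 + 11452)) = 1/(2411 + 160355/14) = 1/(194109/14) = 14/194109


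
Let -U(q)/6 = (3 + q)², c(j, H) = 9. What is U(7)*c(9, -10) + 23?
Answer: -5377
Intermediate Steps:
U(q) = -6*(3 + q)²
U(7)*c(9, -10) + 23 = -6*(3 + 7)²*9 + 23 = -6*10²*9 + 23 = -6*100*9 + 23 = -600*9 + 23 = -5400 + 23 = -5377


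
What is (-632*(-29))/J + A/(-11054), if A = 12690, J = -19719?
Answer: -226415911/108986913 ≈ -2.0775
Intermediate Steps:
(-632*(-29))/J + A/(-11054) = -632*(-29)/(-19719) + 12690/(-11054) = 18328*(-1/19719) + 12690*(-1/11054) = -18328/19719 - 6345/5527 = -226415911/108986913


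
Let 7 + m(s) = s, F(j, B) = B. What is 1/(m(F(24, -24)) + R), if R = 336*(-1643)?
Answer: -1/552079 ≈ -1.8113e-6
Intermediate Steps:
m(s) = -7 + s
R = -552048
1/(m(F(24, -24)) + R) = 1/((-7 - 24) - 552048) = 1/(-31 - 552048) = 1/(-552079) = -1/552079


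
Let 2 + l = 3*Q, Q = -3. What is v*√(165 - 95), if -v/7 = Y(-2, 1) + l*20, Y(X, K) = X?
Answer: 1554*√70 ≈ 13002.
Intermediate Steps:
l = -11 (l = -2 + 3*(-3) = -2 - 9 = -11)
v = 1554 (v = -7*(-2 - 11*20) = -7*(-2 - 220) = -7*(-222) = 1554)
v*√(165 - 95) = 1554*√(165 - 95) = 1554*√70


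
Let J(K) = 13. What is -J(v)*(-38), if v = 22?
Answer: 494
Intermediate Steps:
-J(v)*(-38) = -1*13*(-38) = -13*(-38) = 494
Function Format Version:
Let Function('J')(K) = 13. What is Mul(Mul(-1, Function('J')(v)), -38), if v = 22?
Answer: 494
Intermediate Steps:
Mul(Mul(-1, Function('J')(v)), -38) = Mul(Mul(-1, 13), -38) = Mul(-13, -38) = 494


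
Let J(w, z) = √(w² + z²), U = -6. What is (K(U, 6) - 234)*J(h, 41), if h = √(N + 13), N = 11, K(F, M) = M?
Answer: -228*√1705 ≈ -9414.5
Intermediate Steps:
h = 2*√6 (h = √(11 + 13) = √24 = 2*√6 ≈ 4.8990)
(K(U, 6) - 234)*J(h, 41) = (6 - 234)*√((2*√6)² + 41²) = -228*√(24 + 1681) = -228*√1705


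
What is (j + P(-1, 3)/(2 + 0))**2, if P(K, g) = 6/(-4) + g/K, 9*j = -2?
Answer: 7921/1296 ≈ 6.1119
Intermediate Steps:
j = -2/9 (j = (1/9)*(-2) = -2/9 ≈ -0.22222)
P(K, g) = -3/2 + g/K (P(K, g) = 6*(-1/4) + g/K = -3/2 + g/K)
(j + P(-1, 3)/(2 + 0))**2 = (-2/9 + (-3/2 + 3/(-1))/(2 + 0))**2 = (-2/9 + (-3/2 + 3*(-1))/2)**2 = (-2/9 + (-3/2 - 3)*(1/2))**2 = (-2/9 - 9/2*1/2)**2 = (-2/9 - 9/4)**2 = (-89/36)**2 = 7921/1296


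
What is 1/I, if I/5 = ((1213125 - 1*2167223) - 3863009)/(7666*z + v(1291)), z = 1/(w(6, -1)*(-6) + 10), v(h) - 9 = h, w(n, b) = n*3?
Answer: -59867/1180191215 ≈ -5.0727e-5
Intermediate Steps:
w(n, b) = 3*n
v(h) = 9 + h
z = -1/98 (z = 1/((3*6)*(-6) + 10) = 1/(18*(-6) + 10) = 1/(-108 + 10) = 1/(-98) = -1/98 ≈ -0.010204)
I = -1180191215/59867 (I = 5*(((1213125 - 1*2167223) - 3863009)/(7666*(-1/98) + (9 + 1291))) = 5*(((1213125 - 2167223) - 3863009)/(-3833/49 + 1300)) = 5*((-954098 - 3863009)/(59867/49)) = 5*(-4817107*49/59867) = 5*(-236038243/59867) = -1180191215/59867 ≈ -19714.)
1/I = 1/(-1180191215/59867) = -59867/1180191215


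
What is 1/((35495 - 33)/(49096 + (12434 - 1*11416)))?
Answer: 25057/17731 ≈ 1.4132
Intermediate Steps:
1/((35495 - 33)/(49096 + (12434 - 1*11416))) = 1/(35462/(49096 + (12434 - 11416))) = 1/(35462/(49096 + 1018)) = 1/(35462/50114) = 1/(35462*(1/50114)) = 1/(17731/25057) = 25057/17731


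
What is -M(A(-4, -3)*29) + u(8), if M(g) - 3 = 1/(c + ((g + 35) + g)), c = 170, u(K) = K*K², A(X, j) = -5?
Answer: 43266/85 ≈ 509.01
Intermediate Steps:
u(K) = K³
M(g) = 3 + 1/(205 + 2*g) (M(g) = 3 + 1/(170 + ((g + 35) + g)) = 3 + 1/(170 + ((35 + g) + g)) = 3 + 1/(170 + (35 + 2*g)) = 3 + 1/(205 + 2*g))
-M(A(-4, -3)*29) + u(8) = -2*(308 + 3*(-5*29))/(205 + 2*(-5*29)) + 8³ = -2*(308 + 3*(-145))/(205 + 2*(-145)) + 512 = -2*(308 - 435)/(205 - 290) + 512 = -2*(-127)/(-85) + 512 = -2*(-1)*(-127)/85 + 512 = -1*254/85 + 512 = -254/85 + 512 = 43266/85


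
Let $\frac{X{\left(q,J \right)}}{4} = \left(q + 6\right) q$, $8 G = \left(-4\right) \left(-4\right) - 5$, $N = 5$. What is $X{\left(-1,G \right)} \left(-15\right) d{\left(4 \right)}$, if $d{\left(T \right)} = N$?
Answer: $1500$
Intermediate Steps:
$d{\left(T \right)} = 5$
$G = \frac{11}{8}$ ($G = \frac{\left(-4\right) \left(-4\right) - 5}{8} = \frac{16 - 5}{8} = \frac{1}{8} \cdot 11 = \frac{11}{8} \approx 1.375$)
$X{\left(q,J \right)} = 4 q \left(6 + q\right)$ ($X{\left(q,J \right)} = 4 \left(q + 6\right) q = 4 \left(6 + q\right) q = 4 q \left(6 + q\right)$)
$X{\left(-1,G \right)} \left(-15\right) d{\left(4 \right)} = 4 \left(-1\right) \left(6 - 1\right) \left(-15\right) 5 = 4 \left(-1\right) 5 \left(-15\right) 5 = \left(-20\right) \left(-15\right) 5 = 300 \cdot 5 = 1500$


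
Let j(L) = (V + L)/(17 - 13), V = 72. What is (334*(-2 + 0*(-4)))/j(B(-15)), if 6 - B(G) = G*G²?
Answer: -2672/3453 ≈ -0.77382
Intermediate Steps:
B(G) = 6 - G³ (B(G) = 6 - G*G² = 6 - G³)
j(L) = 18 + L/4 (j(L) = (72 + L)/(17 - 13) = (72 + L)/4 = (72 + L)*(¼) = 18 + L/4)
(334*(-2 + 0*(-4)))/j(B(-15)) = (334*(-2 + 0*(-4)))/(18 + (6 - 1*(-15)³)/4) = (334*(-2 + 0))/(18 + (6 - 1*(-3375))/4) = (334*(-2))/(18 + (6 + 3375)/4) = -668/(18 + (¼)*3381) = -668/(18 + 3381/4) = -668/3453/4 = -668*4/3453 = -2672/3453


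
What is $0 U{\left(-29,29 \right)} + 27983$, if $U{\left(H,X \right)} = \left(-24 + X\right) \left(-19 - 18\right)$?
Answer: $27983$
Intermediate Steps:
$U{\left(H,X \right)} = 888 - 37 X$ ($U{\left(H,X \right)} = \left(-24 + X\right) \left(-37\right) = 888 - 37 X$)
$0 U{\left(-29,29 \right)} + 27983 = 0 \left(888 - 1073\right) + 27983 = 0 \left(-185\right) + 27983 = 0 + 27983 = 27983$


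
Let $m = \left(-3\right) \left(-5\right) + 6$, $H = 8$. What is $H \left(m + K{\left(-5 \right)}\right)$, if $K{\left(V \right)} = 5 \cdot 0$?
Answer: $168$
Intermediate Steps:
$K{\left(V \right)} = 0$
$m = 21$ ($m = 15 + 6 = 21$)
$H \left(m + K{\left(-5 \right)}\right) = 8 \left(21 + 0\right) = 8 \cdot 21 = 168$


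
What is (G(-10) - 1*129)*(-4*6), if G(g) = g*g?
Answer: 696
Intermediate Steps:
G(g) = g²
(G(-10) - 1*129)*(-4*6) = ((-10)² - 1*129)*(-4*6) = (100 - 129)*(-24) = -29*(-24) = 696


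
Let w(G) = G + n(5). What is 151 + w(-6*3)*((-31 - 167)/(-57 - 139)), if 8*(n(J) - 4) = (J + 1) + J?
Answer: 108385/784 ≈ 138.25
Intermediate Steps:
n(J) = 33/8 + J/4 (n(J) = 4 + ((J + 1) + J)/8 = 4 + ((1 + J) + J)/8 = 4 + (1 + 2*J)/8 = 4 + (⅛ + J/4) = 33/8 + J/4)
w(G) = 43/8 + G (w(G) = G + (33/8 + (¼)*5) = G + (33/8 + 5/4) = G + 43/8 = 43/8 + G)
151 + w(-6*3)*((-31 - 167)/(-57 - 139)) = 151 + (43/8 - 6*3)*((-31 - 167)/(-57 - 139)) = 151 + (43/8 - 18)*(-198/(-196)) = 151 - (-9999)*(-1)/(4*196) = 151 - 101/8*99/98 = 151 - 9999/784 = 108385/784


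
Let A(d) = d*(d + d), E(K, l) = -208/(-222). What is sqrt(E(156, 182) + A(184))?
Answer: 2*sqrt(208572774)/111 ≈ 260.22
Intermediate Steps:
E(K, l) = 104/111 (E(K, l) = -208*(-1/222) = 104/111)
A(d) = 2*d**2 (A(d) = d*(2*d) = 2*d**2)
sqrt(E(156, 182) + A(184)) = sqrt(104/111 + 2*184**2) = sqrt(104/111 + 2*33856) = sqrt(104/111 + 67712) = sqrt(7516136/111) = 2*sqrt(208572774)/111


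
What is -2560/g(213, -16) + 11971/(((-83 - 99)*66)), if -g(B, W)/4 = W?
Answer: -492451/12012 ≈ -40.997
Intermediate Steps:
g(B, W) = -4*W
-2560/g(213, -16) + 11971/(((-83 - 99)*66)) = -2560/((-4*(-16))) + 11971/(((-83 - 99)*66)) = -2560/64 + 11971/((-182*66)) = -2560*1/64 + 11971/(-12012) = -40 + 11971*(-1/12012) = -40 - 11971/12012 = -492451/12012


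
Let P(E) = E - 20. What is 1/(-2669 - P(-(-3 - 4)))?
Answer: -1/2656 ≈ -0.00037651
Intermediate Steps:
P(E) = -20 + E
1/(-2669 - P(-(-3 - 4))) = 1/(-2669 - (-20 - (-3 - 4))) = 1/(-2669 - (-20 - 1*(-7))) = 1/(-2669 - (-20 + 7)) = 1/(-2669 - 1*(-13)) = 1/(-2669 + 13) = 1/(-2656) = -1/2656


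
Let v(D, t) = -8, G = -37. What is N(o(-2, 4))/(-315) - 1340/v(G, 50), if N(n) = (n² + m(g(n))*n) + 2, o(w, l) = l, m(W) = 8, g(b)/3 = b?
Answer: 21085/126 ≈ 167.34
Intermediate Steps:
g(b) = 3*b
N(n) = 2 + n² + 8*n (N(n) = (n² + 8*n) + 2 = 2 + n² + 8*n)
N(o(-2, 4))/(-315) - 1340/v(G, 50) = (2 + 4² + 8*4)/(-315) - 1340/(-8) = (2 + 16 + 32)*(-1/315) - 1340*(-⅛) = 50*(-1/315) + 335/2 = -10/63 + 335/2 = 21085/126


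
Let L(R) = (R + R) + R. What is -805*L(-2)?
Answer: 4830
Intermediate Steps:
L(R) = 3*R (L(R) = 2*R + R = 3*R)
-805*L(-2) = -2415*(-2) = -805*(-6) = 4830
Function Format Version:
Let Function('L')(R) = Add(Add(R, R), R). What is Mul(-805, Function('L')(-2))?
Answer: 4830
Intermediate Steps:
Function('L')(R) = Mul(3, R) (Function('L')(R) = Add(Mul(2, R), R) = Mul(3, R))
Mul(-805, Function('L')(-2)) = Mul(-805, Mul(3, -2)) = Mul(-805, -6) = 4830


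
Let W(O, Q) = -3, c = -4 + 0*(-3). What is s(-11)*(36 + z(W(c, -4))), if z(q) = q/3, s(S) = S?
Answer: -385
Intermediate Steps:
c = -4 (c = -4 + 0 = -4)
z(q) = q/3 (z(q) = q*(⅓) = q/3)
s(-11)*(36 + z(W(c, -4))) = -11*(36 + (⅓)*(-3)) = -11*(36 - 1) = -11*35 = -385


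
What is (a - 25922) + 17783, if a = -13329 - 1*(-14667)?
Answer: -6801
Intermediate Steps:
a = 1338 (a = -13329 + 14667 = 1338)
(a - 25922) + 17783 = (1338 - 25922) + 17783 = -24584 + 17783 = -6801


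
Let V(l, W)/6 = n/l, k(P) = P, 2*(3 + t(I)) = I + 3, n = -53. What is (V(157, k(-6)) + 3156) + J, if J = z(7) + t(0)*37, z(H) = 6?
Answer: 974805/314 ≈ 3104.5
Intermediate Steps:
t(I) = -3/2 + I/2 (t(I) = -3 + (I + 3)/2 = -3 + (3 + I)/2 = -3 + (3/2 + I/2) = -3/2 + I/2)
V(l, W) = -318/l (V(l, W) = 6*(-53/l) = -318/l)
J = -99/2 (J = 6 + (-3/2 + (½)*0)*37 = 6 + (-3/2 + 0)*37 = 6 - 3/2*37 = 6 - 111/2 = -99/2 ≈ -49.500)
(V(157, k(-6)) + 3156) + J = (-318/157 + 3156) - 99/2 = 495174/157 - 99/2 = 974805/314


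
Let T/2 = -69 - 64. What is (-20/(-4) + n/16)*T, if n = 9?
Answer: -11837/8 ≈ -1479.6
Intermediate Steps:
T = -266 (T = 2*(-69 - 64) = 2*(-133) = -266)
(-20/(-4) + n/16)*T = (-20/(-4) + 9/16)*(-266) = (-20*(-¼) + 9*(1/16))*(-266) = (5 + 9/16)*(-266) = (89/16)*(-266) = -11837/8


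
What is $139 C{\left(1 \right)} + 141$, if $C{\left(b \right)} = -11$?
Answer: $-1388$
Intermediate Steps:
$139 C{\left(1 \right)} + 141 = 139 \left(-11\right) + 141 = -1529 + 141 = -1388$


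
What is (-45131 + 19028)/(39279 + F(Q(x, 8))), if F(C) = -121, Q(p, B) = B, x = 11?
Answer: -3729/5594 ≈ -0.66661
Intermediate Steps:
(-45131 + 19028)/(39279 + F(Q(x, 8))) = (-45131 + 19028)/(39279 - 121) = -26103/39158 = -26103*1/39158 = -3729/5594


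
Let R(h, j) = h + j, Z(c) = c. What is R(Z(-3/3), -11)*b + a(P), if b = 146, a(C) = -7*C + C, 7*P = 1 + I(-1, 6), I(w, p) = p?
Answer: -1758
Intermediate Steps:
P = 1 (P = (1 + 6)/7 = (⅐)*7 = 1)
a(C) = -6*C
R(Z(-3/3), -11)*b + a(P) = (-3/3 - 11)*146 - 6*1 = (-3*⅓ - 11)*146 - 6 = (-1 - 11)*146 - 6 = -12*146 - 6 = -1752 - 6 = -1758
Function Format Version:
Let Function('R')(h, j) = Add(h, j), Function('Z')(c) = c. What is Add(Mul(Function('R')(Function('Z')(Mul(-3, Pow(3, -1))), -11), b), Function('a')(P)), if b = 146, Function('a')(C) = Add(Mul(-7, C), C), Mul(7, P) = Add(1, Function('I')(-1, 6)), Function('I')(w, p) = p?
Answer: -1758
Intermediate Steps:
P = 1 (P = Mul(Rational(1, 7), Add(1, 6)) = Mul(Rational(1, 7), 7) = 1)
Function('a')(C) = Mul(-6, C)
Add(Mul(Function('R')(Function('Z')(Mul(-3, Pow(3, -1))), -11), b), Function('a')(P)) = Add(Mul(Add(Mul(-3, Pow(3, -1)), -11), 146), Mul(-6, 1)) = Add(Mul(Add(Mul(-3, Rational(1, 3)), -11), 146), -6) = Add(Mul(Add(-1, -11), 146), -6) = Add(Mul(-12, 146), -6) = Add(-1752, -6) = -1758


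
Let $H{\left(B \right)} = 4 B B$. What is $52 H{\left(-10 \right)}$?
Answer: $20800$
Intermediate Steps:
$H{\left(B \right)} = 4 B^{2}$
$52 H{\left(-10 \right)} = 52 \cdot 4 \left(-10\right)^{2} = 52 \cdot 4 \cdot 100 = 52 \cdot 400 = 20800$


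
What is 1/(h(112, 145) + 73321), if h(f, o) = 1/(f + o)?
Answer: 257/18843498 ≈ 1.3639e-5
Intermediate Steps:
1/(h(112, 145) + 73321) = 1/(1/(112 + 145) + 73321) = 1/(1/257 + 73321) = 1/(18843498/257) = 257/18843498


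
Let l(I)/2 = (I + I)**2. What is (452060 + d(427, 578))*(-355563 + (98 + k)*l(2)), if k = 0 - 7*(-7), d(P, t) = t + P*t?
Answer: -245406222396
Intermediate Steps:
k = 49 (k = 0 + 49 = 49)
l(I) = 8*I**2 (l(I) = 2*(I + I)**2 = 2*(2*I)**2 = 2*(4*I**2) = 8*I**2)
(452060 + d(427, 578))*(-355563 + (98 + k)*l(2)) = (452060 + 578*(1 + 427))*(-355563 + (98 + 49)*(8*2**2)) = (452060 + 578*428)*(-355563 + 147*(8*4)) = (452060 + 247384)*(-355563 + 147*32) = 699444*(-355563 + 4704) = 699444*(-350859) = -245406222396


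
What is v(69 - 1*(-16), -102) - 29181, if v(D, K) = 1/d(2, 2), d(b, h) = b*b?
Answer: -116723/4 ≈ -29181.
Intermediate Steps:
d(b, h) = b²
v(D, K) = ¼ (v(D, K) = 1/(2²) = 1/4 = ¼)
v(69 - 1*(-16), -102) - 29181 = ¼ - 29181 = -116723/4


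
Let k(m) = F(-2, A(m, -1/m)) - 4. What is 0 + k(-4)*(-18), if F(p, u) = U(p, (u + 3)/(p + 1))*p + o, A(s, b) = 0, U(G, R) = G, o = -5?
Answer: 90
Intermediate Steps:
F(p, u) = -5 + p**2 (F(p, u) = p*p - 5 = p**2 - 5 = -5 + p**2)
k(m) = -5 (k(m) = (-5 + (-2)**2) - 4 = (-5 + 4) - 4 = -1 - 4 = -5)
0 + k(-4)*(-18) = 0 - 5*(-18) = 0 + 90 = 90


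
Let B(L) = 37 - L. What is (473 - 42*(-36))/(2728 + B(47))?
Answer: 1985/2718 ≈ 0.73032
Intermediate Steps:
(473 - 42*(-36))/(2728 + B(47)) = (473 - 42*(-36))/(2728 + (37 - 1*47)) = (473 + 1512)/(2728 + (37 - 47)) = 1985/(2728 - 10) = 1985/2718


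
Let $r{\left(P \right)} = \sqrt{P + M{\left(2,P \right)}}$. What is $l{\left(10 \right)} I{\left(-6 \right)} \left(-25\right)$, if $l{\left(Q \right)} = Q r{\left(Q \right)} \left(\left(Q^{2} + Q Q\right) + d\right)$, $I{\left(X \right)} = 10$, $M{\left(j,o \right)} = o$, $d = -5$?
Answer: $- 975000 \sqrt{5} \approx -2.1802 \cdot 10^{6}$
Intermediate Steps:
$r{\left(P \right)} = \sqrt{2} \sqrt{P}$ ($r{\left(P \right)} = \sqrt{P + P} = \sqrt{2 P} = \sqrt{2} \sqrt{P}$)
$l{\left(Q \right)} = \sqrt{2} Q^{\frac{3}{2}} \left(-5 + 2 Q^{2}\right)$ ($l{\left(Q \right)} = Q \sqrt{2} \sqrt{Q} \left(\left(Q^{2} + Q Q\right) - 5\right) = \sqrt{2} Q^{\frac{3}{2}} \left(\left(Q^{2} + Q^{2}\right) - 5\right) = \sqrt{2} Q^{\frac{3}{2}} \left(2 Q^{2} - 5\right) = \sqrt{2} Q^{\frac{3}{2}} \left(-5 + 2 Q^{2}\right)$)
$l{\left(10 \right)} I{\left(-6 \right)} \left(-25\right) = \sqrt{2} \cdot 10^{\frac{3}{2}} \left(-5 + 2 \cdot 10^{2}\right) 10 \left(-25\right) = \sqrt{2} \cdot 10 \sqrt{10} \left(-5 + 2 \cdot 100\right) 10 \left(-25\right) = \sqrt{2} \cdot 10 \sqrt{10} \left(-5 + 200\right) 10 \left(-25\right) = \sqrt{2} \cdot 10 \sqrt{10} \cdot 195 \cdot 10 \left(-25\right) = 3900 \sqrt{5} \cdot 10 \left(-25\right) = 39000 \sqrt{5} \left(-25\right) = - 975000 \sqrt{5}$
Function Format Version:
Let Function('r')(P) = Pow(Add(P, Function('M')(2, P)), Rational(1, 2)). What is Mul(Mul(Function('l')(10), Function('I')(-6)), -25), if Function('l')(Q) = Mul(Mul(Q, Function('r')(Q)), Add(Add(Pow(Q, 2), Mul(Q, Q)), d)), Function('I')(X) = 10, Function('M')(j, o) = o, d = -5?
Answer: Mul(-975000, Pow(5, Rational(1, 2))) ≈ -2.1802e+6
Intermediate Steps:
Function('r')(P) = Mul(Pow(2, Rational(1, 2)), Pow(P, Rational(1, 2))) (Function('r')(P) = Pow(Add(P, P), Rational(1, 2)) = Pow(Mul(2, P), Rational(1, 2)) = Mul(Pow(2, Rational(1, 2)), Pow(P, Rational(1, 2))))
Function('l')(Q) = Mul(Pow(2, Rational(1, 2)), Pow(Q, Rational(3, 2)), Add(-5, Mul(2, Pow(Q, 2)))) (Function('l')(Q) = Mul(Mul(Q, Mul(Pow(2, Rational(1, 2)), Pow(Q, Rational(1, 2)))), Add(Add(Pow(Q, 2), Mul(Q, Q)), -5)) = Mul(Mul(Pow(2, Rational(1, 2)), Pow(Q, Rational(3, 2))), Add(Add(Pow(Q, 2), Pow(Q, 2)), -5)) = Mul(Mul(Pow(2, Rational(1, 2)), Pow(Q, Rational(3, 2))), Add(Mul(2, Pow(Q, 2)), -5)) = Mul(Mul(Pow(2, Rational(1, 2)), Pow(Q, Rational(3, 2))), Add(-5, Mul(2, Pow(Q, 2)))) = Mul(Pow(2, Rational(1, 2)), Pow(Q, Rational(3, 2)), Add(-5, Mul(2, Pow(Q, 2)))))
Mul(Mul(Function('l')(10), Function('I')(-6)), -25) = Mul(Mul(Mul(Pow(2, Rational(1, 2)), Pow(10, Rational(3, 2)), Add(-5, Mul(2, Pow(10, 2)))), 10), -25) = Mul(Mul(Mul(Pow(2, Rational(1, 2)), Mul(10, Pow(10, Rational(1, 2))), Add(-5, Mul(2, 100))), 10), -25) = Mul(Mul(Mul(Pow(2, Rational(1, 2)), Mul(10, Pow(10, Rational(1, 2))), Add(-5, 200)), 10), -25) = Mul(Mul(Mul(Pow(2, Rational(1, 2)), Mul(10, Pow(10, Rational(1, 2))), 195), 10), -25) = Mul(Mul(Mul(3900, Pow(5, Rational(1, 2))), 10), -25) = Mul(Mul(39000, Pow(5, Rational(1, 2))), -25) = Mul(-975000, Pow(5, Rational(1, 2)))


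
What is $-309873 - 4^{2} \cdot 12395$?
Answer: $-508193$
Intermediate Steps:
$-309873 - 4^{2} \cdot 12395 = -309873 - 16 \cdot 12395 = -309873 - 198320 = -508193$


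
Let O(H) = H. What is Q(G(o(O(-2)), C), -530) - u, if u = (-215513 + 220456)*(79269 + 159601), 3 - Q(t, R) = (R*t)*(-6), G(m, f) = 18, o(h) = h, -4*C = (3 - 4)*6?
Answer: -1180791647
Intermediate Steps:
C = 3/2 (C = -(3 - 4)*6/4 = -(-1)*6/4 = -¼*(-6) = 3/2 ≈ 1.5000)
Q(t, R) = 3 + 6*R*t (Q(t, R) = 3 - R*t*(-6) = 3 - (-6)*R*t = 3 + 6*R*t)
u = 1180734410 (u = 4943*238870 = 1180734410)
Q(G(o(O(-2)), C), -530) - u = (3 + 6*(-530)*18) - 1*1180734410 = (3 - 57240) - 1180734410 = -57237 - 1180734410 = -1180791647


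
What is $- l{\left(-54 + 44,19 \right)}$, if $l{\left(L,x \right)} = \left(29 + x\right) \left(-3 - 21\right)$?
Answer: $1152$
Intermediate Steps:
$l{\left(L,x \right)} = -696 - 24 x$ ($l{\left(L,x \right)} = \left(29 + x\right) \left(-24\right) = -696 - 24 x$)
$- l{\left(-54 + 44,19 \right)} = - (-696 - 456) = \left(-1\right) \left(-1152\right) = 1152$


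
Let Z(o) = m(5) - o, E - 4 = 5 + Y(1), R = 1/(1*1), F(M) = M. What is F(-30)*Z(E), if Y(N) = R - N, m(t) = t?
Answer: 120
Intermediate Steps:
R = 1 (R = 1/1 = 1)
Y(N) = 1 - N
E = 9 (E = 4 + (5 + (1 - 1*1)) = 4 + (5 + (1 - 1)) = 4 + (5 + 0) = 4 + 5 = 9)
Z(o) = 5 - o
F(-30)*Z(E) = -30*(5 - 1*9) = -30*(5 - 9) = -30*(-4) = 120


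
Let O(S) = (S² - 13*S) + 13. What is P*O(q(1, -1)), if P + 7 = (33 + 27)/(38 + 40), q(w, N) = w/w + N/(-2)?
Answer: 1377/52 ≈ 26.481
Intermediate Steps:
q(w, N) = 1 - N/2 (q(w, N) = 1 + N*(-½) = 1 - N/2)
O(S) = 13 + S² - 13*S
P = -81/13 (P = -7 + (33 + 27)/(38 + 40) = -7 + 60/78 = -7 + 60*(1/78) = -7 + 10/13 = -81/13 ≈ -6.2308)
P*O(q(1, -1)) = -81*(13 + (1 - ½*(-1))² - 13*(1 - ½*(-1)))/13 = -81*(13 + (1 + ½)² - 13*(1 + ½))/13 = -81*(13 + (3/2)² - 13*3/2)/13 = -81*(13 + 9/4 - 39/2)/13 = -81/13*(-17/4) = 1377/52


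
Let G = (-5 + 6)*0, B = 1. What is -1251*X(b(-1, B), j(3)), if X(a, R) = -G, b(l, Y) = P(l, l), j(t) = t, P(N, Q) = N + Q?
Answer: 0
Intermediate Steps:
G = 0 (G = 1*0 = 0)
b(l, Y) = 2*l (b(l, Y) = l + l = 2*l)
X(a, R) = 0 (X(a, R) = -1*0 = 0)
-1251*X(b(-1, B), j(3)) = -1251*0 = 0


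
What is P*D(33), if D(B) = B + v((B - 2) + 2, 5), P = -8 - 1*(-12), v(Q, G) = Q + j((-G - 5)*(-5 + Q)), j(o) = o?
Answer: -856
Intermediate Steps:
v(Q, G) = Q + (-5 + Q)*(-5 - G) (v(Q, G) = Q + (-G - 5)*(-5 + Q) = Q + (-5 - G)*(-5 + Q) = Q + (-5 + Q)*(-5 - G))
P = 4 (P = -8 + 12 = 4)
D(B) = 50 - 8*B (D(B) = B + (25 - 4*((B - 2) + 2) + 5*5 - 1*5*((B - 2) + 2)) = B + (25 - 4*((-2 + B) + 2) + 25 - 1*5*((-2 + B) + 2)) = B + (25 - 4*B + 25 - 1*5*B) = B + (25 - 4*B + 25 - 5*B) = B + (50 - 9*B) = 50 - 8*B)
P*D(33) = 4*(50 - 8*33) = 4*(50 - 264) = 4*(-214) = -856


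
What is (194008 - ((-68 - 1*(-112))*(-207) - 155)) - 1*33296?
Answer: 169975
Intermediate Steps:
(194008 - ((-68 - 1*(-112))*(-207) - 155)) - 1*33296 = (194008 - ((-68 + 112)*(-207) - 155)) - 33296 = (194008 - (44*(-207) - 155)) - 33296 = (194008 - (-9108 - 155)) - 33296 = (194008 - 1*(-9263)) - 33296 = (194008 + 9263) - 33296 = 203271 - 33296 = 169975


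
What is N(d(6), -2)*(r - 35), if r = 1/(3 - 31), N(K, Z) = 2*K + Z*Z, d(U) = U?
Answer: -3924/7 ≈ -560.57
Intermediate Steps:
N(K, Z) = Z² + 2*K (N(K, Z) = 2*K + Z² = Z² + 2*K)
r = -1/28 (r = 1/(-28) = -1/28 ≈ -0.035714)
N(d(6), -2)*(r - 35) = ((-2)² + 2*6)*(-1/28 - 35) = (4 + 12)*(-981/28) = 16*(-981/28) = -3924/7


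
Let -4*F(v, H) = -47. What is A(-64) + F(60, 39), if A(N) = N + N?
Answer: -465/4 ≈ -116.25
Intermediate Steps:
F(v, H) = 47/4 (F(v, H) = -1/4*(-47) = 47/4)
A(N) = 2*N
A(-64) + F(60, 39) = 2*(-64) + 47/4 = -128 + 47/4 = -465/4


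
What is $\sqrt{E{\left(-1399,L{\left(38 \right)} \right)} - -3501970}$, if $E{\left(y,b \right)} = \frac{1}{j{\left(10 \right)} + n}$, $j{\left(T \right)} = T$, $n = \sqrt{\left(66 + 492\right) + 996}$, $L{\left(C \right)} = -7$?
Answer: $\sqrt{3501970 + \frac{1}{10 + \sqrt{1554}}} \approx 1871.4$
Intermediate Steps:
$n = \sqrt{1554}$ ($n = \sqrt{558 + 996} = \sqrt{1554} \approx 39.421$)
$E{\left(y,b \right)} = \frac{1}{10 + \sqrt{1554}}$
$\sqrt{E{\left(-1399,L{\left(38 \right)} \right)} - -3501970} = \sqrt{\left(- \frac{5}{727} + \frac{\sqrt{1554}}{1454}\right) - -3501970} = \sqrt{\left(- \frac{5}{727} + \frac{\sqrt{1554}}{1454}\right) + 3501970} = \sqrt{\frac{2545932185}{727} + \frac{\sqrt{1554}}{1454}}$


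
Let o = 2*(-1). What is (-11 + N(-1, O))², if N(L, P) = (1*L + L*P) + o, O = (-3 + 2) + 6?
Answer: 361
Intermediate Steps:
o = -2
O = 5 (O = -1 + 6 = 5)
N(L, P) = -2 + L + L*P (N(L, P) = (1*L + L*P) - 2 = (L + L*P) - 2 = -2 + L + L*P)
(-11 + N(-1, O))² = (-11 + (-2 - 1 - 1*5))² = (-11 + (-2 - 1 - 5))² = (-11 - 8)² = (-19)² = 361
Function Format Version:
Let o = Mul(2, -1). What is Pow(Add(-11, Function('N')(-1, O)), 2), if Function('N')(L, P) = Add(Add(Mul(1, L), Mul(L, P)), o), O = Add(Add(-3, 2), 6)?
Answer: 361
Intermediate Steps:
o = -2
O = 5 (O = Add(-1, 6) = 5)
Function('N')(L, P) = Add(-2, L, Mul(L, P)) (Function('N')(L, P) = Add(Add(Mul(1, L), Mul(L, P)), -2) = Add(Add(L, Mul(L, P)), -2) = Add(-2, L, Mul(L, P)))
Pow(Add(-11, Function('N')(-1, O)), 2) = Pow(Add(-11, Add(-2, -1, Mul(-1, 5))), 2) = Pow(Add(-11, Add(-2, -1, -5)), 2) = Pow(Add(-11, -8), 2) = Pow(-19, 2) = 361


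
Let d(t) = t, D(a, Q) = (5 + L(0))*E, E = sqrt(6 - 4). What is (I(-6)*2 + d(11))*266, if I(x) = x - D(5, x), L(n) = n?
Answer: -266 - 2660*sqrt(2) ≈ -4027.8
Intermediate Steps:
E = sqrt(2) ≈ 1.4142
D(a, Q) = 5*sqrt(2) (D(a, Q) = (5 + 0)*sqrt(2) = 5*sqrt(2))
I(x) = x - 5*sqrt(2)
(I(-6)*2 + d(11))*266 = ((-6 - 5*sqrt(2))*2 + 11)*266 = ((-12 - 10*sqrt(2)) + 11)*266 = (-1 - 10*sqrt(2))*266 = -266 - 2660*sqrt(2)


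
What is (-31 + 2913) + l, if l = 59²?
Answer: 6363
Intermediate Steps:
l = 3481
(-31 + 2913) + l = (-31 + 2913) + 3481 = 2882 + 3481 = 6363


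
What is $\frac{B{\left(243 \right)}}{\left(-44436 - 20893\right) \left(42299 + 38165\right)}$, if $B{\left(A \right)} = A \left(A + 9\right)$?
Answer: $- \frac{15309}{1314158164} \approx -1.1649 \cdot 10^{-5}$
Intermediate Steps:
$B{\left(A \right)} = A \left(9 + A\right)$
$\frac{B{\left(243 \right)}}{\left(-44436 - 20893\right) \left(42299 + 38165\right)} = \frac{243 \left(9 + 243\right)}{\left(-44436 - 20893\right) \left(42299 + 38165\right)} = \frac{243 \cdot 252}{\left(-65329\right) 80464} = \frac{61236}{-5256632656} = 61236 \left(- \frac{1}{5256632656}\right) = - \frac{15309}{1314158164}$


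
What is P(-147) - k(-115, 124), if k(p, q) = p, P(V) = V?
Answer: -32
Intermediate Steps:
P(-147) - k(-115, 124) = -147 - 1*(-115) = -147 + 115 = -32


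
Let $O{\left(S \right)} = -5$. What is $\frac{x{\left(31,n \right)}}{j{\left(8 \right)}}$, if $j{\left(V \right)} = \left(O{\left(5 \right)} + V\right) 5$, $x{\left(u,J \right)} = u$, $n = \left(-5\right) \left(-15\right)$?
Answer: $\frac{31}{15} \approx 2.0667$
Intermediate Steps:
$n = 75$
$j{\left(V \right)} = -25 + 5 V$ ($j{\left(V \right)} = \left(-5 + V\right) 5 = -25 + 5 V$)
$\frac{x{\left(31,n \right)}}{j{\left(8 \right)}} = \frac{31}{-25 + 5 \cdot 8} = \frac{31}{-25 + 40} = \frac{31}{15}$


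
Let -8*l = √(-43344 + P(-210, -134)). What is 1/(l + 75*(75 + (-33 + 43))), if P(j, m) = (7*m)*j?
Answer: 34000/216737197 + 4*√38409/650211591 ≈ 0.00015808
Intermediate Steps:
P(j, m) = 7*j*m
l = -√38409/4 (l = -√(-43344 + 7*(-210)*(-134))/8 = -√(-43344 + 196980)/8 = -√38409/4 ≈ -48.996)
1/(l + 75*(75 + (-33 + 43))) = 1/(-√38409/4 + 75*(75 + (-33 + 43))) = 1/(-√38409/4 + 75*(75 + 10)) = 1/(-√38409/4 + 75*85) = 1/(-√38409/4 + 6375) = 1/(6375 - √38409/4)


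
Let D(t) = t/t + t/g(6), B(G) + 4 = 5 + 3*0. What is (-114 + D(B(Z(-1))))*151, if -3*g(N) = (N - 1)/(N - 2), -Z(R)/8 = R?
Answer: -87127/5 ≈ -17425.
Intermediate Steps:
Z(R) = -8*R
B(G) = 1 (B(G) = -4 + (5 + 3*0) = -4 + (5 + 0) = -4 + 5 = 1)
g(N) = -(-1 + N)/(3*(-2 + N)) (g(N) = -(N - 1)/(3*(N - 2)) = -(-1 + N)/(3*(-2 + N)))
D(t) = 1 - 12*t/5 (D(t) = t/t + t/(((1 - 1*6)/(3*(-2 + 6)))) = 1 + t/(((1/3)*(1 - 6)/4)) = 1 + t/(((1/3)*(1/4)*(-5))) = 1 + t/(-5/12) = 1 + t*(-12/5) = 1 - 12*t/5)
(-114 + D(B(Z(-1))))*151 = (-114 + (1 - 12/5*1))*151 = (-114 + (1 - 12/5))*151 = (-114 - 7/5)*151 = -577/5*151 = -87127/5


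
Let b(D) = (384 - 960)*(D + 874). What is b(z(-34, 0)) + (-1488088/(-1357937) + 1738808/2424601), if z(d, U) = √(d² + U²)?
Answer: -245996364126792016/470350772591 ≈ -5.2301e+5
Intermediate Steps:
z(d, U) = √(U² + d²)
b(D) = -503424 - 576*D (b(D) = -576*(874 + D) = -503424 - 576*D)
b(z(-34, 0)) + (-1488088/(-1357937) + 1738808/2424601) = (-503424 - 576*√(0² + (-34)²)) + (-1488088/(-1357937) + 1738808/2424601) = (-503424 - 576*√(0 + 1156)) + (-1488088*(-1/1357937) + 1738808*(1/2424601)) = (-503424 - 576*√1156) + (212584/193991 + 1738808/2424601) = (-503424 - 576*34) + 852744481712/470350772591 = (-503424 - 19584) + 852744481712/470350772591 = -523008 + 852744481712/470350772591 = -245996364126792016/470350772591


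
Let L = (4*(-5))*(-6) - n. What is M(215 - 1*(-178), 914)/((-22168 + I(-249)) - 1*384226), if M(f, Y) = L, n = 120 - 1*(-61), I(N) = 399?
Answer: 61/405995 ≈ 0.00015025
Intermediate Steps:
n = 181 (n = 120 + 61 = 181)
L = -61 (L = (4*(-5))*(-6) - 1*181 = -20*(-6) - 181 = 120 - 181 = -61)
M(f, Y) = -61
M(215 - 1*(-178), 914)/((-22168 + I(-249)) - 1*384226) = -61/((-22168 + 399) - 1*384226) = -61/(-21769 - 384226) = -61/(-405995) = -61*(-1/405995) = 61/405995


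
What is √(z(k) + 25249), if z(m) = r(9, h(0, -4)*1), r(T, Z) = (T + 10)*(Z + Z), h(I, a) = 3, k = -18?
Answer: √25363 ≈ 159.26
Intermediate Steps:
r(T, Z) = 2*Z*(10 + T) (r(T, Z) = (10 + T)*(2*Z) = 2*Z*(10 + T))
z(m) = 114 (z(m) = 2*(3*1)*(10 + 9) = 2*3*19 = 114)
√(z(k) + 25249) = √(114 + 25249) = √25363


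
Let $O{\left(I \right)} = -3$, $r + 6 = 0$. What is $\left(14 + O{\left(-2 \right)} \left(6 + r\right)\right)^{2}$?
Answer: $196$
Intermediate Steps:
$r = -6$ ($r = -6 + 0 = -6$)
$\left(14 + O{\left(-2 \right)} \left(6 + r\right)\right)^{2} = \left(14 - 3 \left(6 - 6\right)\right)^{2} = \left(14 - 0\right)^{2} = \left(14 + 0\right)^{2} = 14^{2} = 196$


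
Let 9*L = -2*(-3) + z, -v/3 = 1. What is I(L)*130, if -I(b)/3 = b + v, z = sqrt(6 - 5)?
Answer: 2600/3 ≈ 866.67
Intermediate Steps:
v = -3 (v = -3*1 = -3)
z = 1 (z = sqrt(1) = 1)
L = 7/9 (L = (-2*(-3) + 1)/9 = (6 + 1)/9 = (1/9)*7 = 7/9 ≈ 0.77778)
I(b) = 9 - 3*b (I(b) = -3*(b - 3) = -3*(-3 + b) = 9 - 3*b)
I(L)*130 = (9 - 3*7/9)*130 = (9 - 7/3)*130 = (20/3)*130 = 2600/3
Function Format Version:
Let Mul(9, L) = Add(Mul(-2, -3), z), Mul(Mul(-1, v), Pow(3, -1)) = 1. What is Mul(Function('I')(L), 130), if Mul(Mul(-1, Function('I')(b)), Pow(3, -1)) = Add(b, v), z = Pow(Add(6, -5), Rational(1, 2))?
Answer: Rational(2600, 3) ≈ 866.67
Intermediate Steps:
v = -3 (v = Mul(-3, 1) = -3)
z = 1 (z = Pow(1, Rational(1, 2)) = 1)
L = Rational(7, 9) (L = Mul(Rational(1, 9), Add(Mul(-2, -3), 1)) = Mul(Rational(1, 9), Add(6, 1)) = Mul(Rational(1, 9), 7) = Rational(7, 9) ≈ 0.77778)
Function('I')(b) = Add(9, Mul(-3, b)) (Function('I')(b) = Mul(-3, Add(b, -3)) = Mul(-3, Add(-3, b)) = Add(9, Mul(-3, b)))
Mul(Function('I')(L), 130) = Mul(Add(9, Mul(-3, Rational(7, 9))), 130) = Mul(Add(9, Rational(-7, 3)), 130) = Mul(Rational(20, 3), 130) = Rational(2600, 3)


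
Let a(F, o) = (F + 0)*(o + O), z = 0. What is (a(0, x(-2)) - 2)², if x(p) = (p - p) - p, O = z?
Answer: 4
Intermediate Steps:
O = 0
x(p) = -p (x(p) = 0 - p = -p)
a(F, o) = F*o (a(F, o) = (F + 0)*(o + 0) = F*o)
(a(0, x(-2)) - 2)² = (0*(-1*(-2)) - 2)² = (0*2 - 2)² = (0 - 2)² = (-2)² = 4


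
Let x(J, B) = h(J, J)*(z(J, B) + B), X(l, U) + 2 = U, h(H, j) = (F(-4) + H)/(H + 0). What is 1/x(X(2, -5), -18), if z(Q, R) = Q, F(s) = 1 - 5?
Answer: -7/275 ≈ -0.025455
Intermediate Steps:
F(s) = -4
h(H, j) = (-4 + H)/H (h(H, j) = (-4 + H)/(H + 0) = (-4 + H)/H)
X(l, U) = -2 + U
x(J, B) = (-4 + J)*(B + J)/J (x(J, B) = ((-4 + J)/J)*(J + B) = ((-4 + J)/J)*(B + J) = (-4 + J)*(B + J)/J)
1/x(X(2, -5), -18) = 1/((-4 + (-2 - 5))*(-18 + (-2 - 5))/(-2 - 5)) = 1/((-4 - 7)*(-18 - 7)/(-7)) = 1/(-⅐*(-11)*(-25)) = 1/(-275/7) = -7/275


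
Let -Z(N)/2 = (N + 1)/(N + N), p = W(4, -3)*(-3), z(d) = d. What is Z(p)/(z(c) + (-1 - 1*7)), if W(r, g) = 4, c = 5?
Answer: 11/36 ≈ 0.30556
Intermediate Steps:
p = -12 (p = 4*(-3) = -12)
Z(N) = -(1 + N)/N (Z(N) = -2*(N + 1)/(N + N) = -2*(1 + N)/(2*N) = -2*(1 + N)*1/(2*N) = -(1 + N)/N)
Z(p)/(z(c) + (-1 - 1*7)) = ((-1 - 1*(-12))/(-12))/(5 + (-1 - 1*7)) = (-(-1 + 12)/12)/(5 + (-1 - 7)) = (-1/12*11)/(5 - 8) = -11/12/(-3) = -⅓*(-11/12) = 11/36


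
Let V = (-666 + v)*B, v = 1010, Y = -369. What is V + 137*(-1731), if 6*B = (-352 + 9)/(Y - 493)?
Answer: -306601573/1293 ≈ -2.3712e+5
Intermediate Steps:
B = 343/5172 (B = ((-352 + 9)/(-369 - 493))/6 = (-343/(-862))/6 = (-343*(-1/862))/6 = (1/6)*(343/862) = 343/5172 ≈ 0.066319)
V = 29498/1293 (V = (-666 + 1010)*(343/5172) = 344*(343/5172) = 29498/1293 ≈ 22.814)
V + 137*(-1731) = 29498/1293 + 137*(-1731) = 29498/1293 - 237147 = -306601573/1293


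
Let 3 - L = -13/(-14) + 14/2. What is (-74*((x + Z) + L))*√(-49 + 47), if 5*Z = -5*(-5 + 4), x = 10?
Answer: -3145*I*√2/7 ≈ -635.39*I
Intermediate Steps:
L = -69/14 (L = 3 - (-13/(-14) + 14/2) = 3 - (-13*(-1/14) + 14*(½)) = 3 - (13/14 + 7) = 3 - 1*111/14 = 3 - 111/14 = -69/14 ≈ -4.9286)
Z = 1 (Z = (-5*(-5 + 4))/5 = (-5*(-1))/5 = (⅕)*5 = 1)
(-74*((x + Z) + L))*√(-49 + 47) = (-74*((10 + 1) - 69/14))*√(-49 + 47) = (-74*(11 - 69/14))*√(-2) = (-74*85/14)*(I*√2) = -3145*I*√2/7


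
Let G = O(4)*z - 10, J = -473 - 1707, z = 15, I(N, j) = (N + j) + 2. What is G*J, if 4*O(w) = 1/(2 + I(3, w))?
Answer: 231625/11 ≈ 21057.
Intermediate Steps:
I(N, j) = 2 + N + j
O(w) = 1/(4*(7 + w)) (O(w) = 1/(4*(2 + (2 + 3 + w))) = 1/(4*(2 + (5 + w))) = 1/(4*(7 + w)))
J = -2180
G = -425/44 (G = (1/(4*(7 + 4)))*15 - 10 = ((1/4)/11)*15 - 10 = ((1/4)*(1/11))*15 - 10 = (1/44)*15 - 10 = 15/44 - 10 = -425/44 ≈ -9.6591)
G*J = -425/44*(-2180) = 231625/11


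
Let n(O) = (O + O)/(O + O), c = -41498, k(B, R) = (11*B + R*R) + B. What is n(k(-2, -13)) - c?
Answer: 41499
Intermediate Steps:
k(B, R) = R² + 12*B (k(B, R) = (11*B + R²) + B = (R² + 11*B) + B = R² + 12*B)
n(O) = 1 (n(O) = (2*O)/((2*O)) = (2*O)*(1/(2*O)) = 1)
n(k(-2, -13)) - c = 1 - 1*(-41498) = 1 + 41498 = 41499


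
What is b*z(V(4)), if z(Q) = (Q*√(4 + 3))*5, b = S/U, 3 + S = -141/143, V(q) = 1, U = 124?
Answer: -1425*√7/8866 ≈ -0.42524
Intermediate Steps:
S = -570/143 (S = -3 - 141/143 = -570/143 ≈ -3.9860)
b = -285/8866 (b = -570/143/124 = -570/143*1/124 = -285/8866 ≈ -0.032145)
z(Q) = 5*Q*√7 (z(Q) = (Q*√7)*5 = 5*Q*√7)
b*z(V(4)) = -1425*√7/8866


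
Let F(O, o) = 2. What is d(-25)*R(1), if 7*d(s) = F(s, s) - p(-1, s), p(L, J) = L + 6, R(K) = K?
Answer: -3/7 ≈ -0.42857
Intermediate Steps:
p(L, J) = 6 + L
d(s) = -3/7 (d(s) = (2 - (6 - 1))/7 = (2 - 1*5)/7 = (2 - 5)/7 = (1/7)*(-3) = -3/7)
d(-25)*R(1) = -3/7*1 = -3/7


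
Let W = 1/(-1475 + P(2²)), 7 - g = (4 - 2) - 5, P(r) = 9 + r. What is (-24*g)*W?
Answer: 120/731 ≈ 0.16416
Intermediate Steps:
g = 10 (g = 7 - ((4 - 2) - 5) = 7 - (2 - 5) = 7 - 1*(-3) = 7 + 3 = 10)
W = -1/1462 (W = 1/(-1475 + (9 + 2²)) = 1/(-1475 + (9 + 4)) = 1/(-1475 + 13) = 1/(-1462) = -1/1462 ≈ -0.00068399)
(-24*g)*W = -24*10*(-1/1462) = -240*(-1/1462) = 120/731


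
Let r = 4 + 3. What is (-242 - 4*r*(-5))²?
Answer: 10404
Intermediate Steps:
r = 7
(-242 - 4*r*(-5))² = (-242 - 4*7*(-5))² = (-242 - 28*(-5))² = (-242 + 140)² = (-102)² = 10404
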